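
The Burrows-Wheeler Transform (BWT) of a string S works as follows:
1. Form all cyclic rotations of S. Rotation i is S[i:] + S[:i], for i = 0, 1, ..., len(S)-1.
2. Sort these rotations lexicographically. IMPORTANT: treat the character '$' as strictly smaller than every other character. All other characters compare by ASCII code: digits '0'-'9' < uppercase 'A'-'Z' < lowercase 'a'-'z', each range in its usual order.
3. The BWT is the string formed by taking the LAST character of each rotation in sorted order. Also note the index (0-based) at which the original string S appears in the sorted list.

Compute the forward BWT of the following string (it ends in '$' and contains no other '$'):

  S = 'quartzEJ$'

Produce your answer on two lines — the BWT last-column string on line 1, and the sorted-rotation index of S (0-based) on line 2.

Answer: JzEu$arqt
4

Derivation:
All 9 rotations (rotation i = S[i:]+S[:i]):
  rot[0] = quartzEJ$
  rot[1] = uartzEJ$q
  rot[2] = artzEJ$qu
  rot[3] = rtzEJ$qua
  rot[4] = tzEJ$quar
  rot[5] = zEJ$quart
  rot[6] = EJ$quartz
  rot[7] = J$quartzE
  rot[8] = $quartzEJ
Sorted (with $ < everything):
  sorted[0] = $quartzEJ  (last char: 'J')
  sorted[1] = EJ$quartz  (last char: 'z')
  sorted[2] = J$quartzE  (last char: 'E')
  sorted[3] = artzEJ$qu  (last char: 'u')
  sorted[4] = quartzEJ$  (last char: '$')
  sorted[5] = rtzEJ$qua  (last char: 'a')
  sorted[6] = tzEJ$quar  (last char: 'r')
  sorted[7] = uartzEJ$q  (last char: 'q')
  sorted[8] = zEJ$quart  (last char: 't')
Last column: JzEu$arqt
Original string S is at sorted index 4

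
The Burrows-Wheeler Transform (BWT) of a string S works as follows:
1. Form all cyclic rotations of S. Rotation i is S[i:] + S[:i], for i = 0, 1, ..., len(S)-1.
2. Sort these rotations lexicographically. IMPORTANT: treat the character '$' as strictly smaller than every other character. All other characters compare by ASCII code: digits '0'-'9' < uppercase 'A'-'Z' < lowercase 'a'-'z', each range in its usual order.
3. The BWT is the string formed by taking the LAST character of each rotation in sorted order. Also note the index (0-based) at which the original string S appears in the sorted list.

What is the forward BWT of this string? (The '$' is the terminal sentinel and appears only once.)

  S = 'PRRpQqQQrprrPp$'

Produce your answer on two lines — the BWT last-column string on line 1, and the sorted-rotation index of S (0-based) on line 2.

All 15 rotations (rotation i = S[i:]+S[:i]):
  rot[0] = PRRpQqQQrprrPp$
  rot[1] = RRpQqQQrprrPp$P
  rot[2] = RpQqQQrprrPp$PR
  rot[3] = pQqQQrprrPp$PRR
  rot[4] = QqQQrprrPp$PRRp
  rot[5] = qQQrprrPp$PRRpQ
  rot[6] = QQrprrPp$PRRpQq
  rot[7] = QrprrPp$PRRpQqQ
  rot[8] = rprrPp$PRRpQqQQ
  rot[9] = prrPp$PRRpQqQQr
  rot[10] = rrPp$PRRpQqQQrp
  rot[11] = rPp$PRRpQqQQrpr
  rot[12] = Pp$PRRpQqQQrprr
  rot[13] = p$PRRpQqQQrprrP
  rot[14] = $PRRpQqQQrprrPp
Sorted (with $ < everything):
  sorted[0] = $PRRpQqQQrprrPp  (last char: 'p')
  sorted[1] = PRRpQqQQrprrPp$  (last char: '$')
  sorted[2] = Pp$PRRpQqQQrprr  (last char: 'r')
  sorted[3] = QQrprrPp$PRRpQq  (last char: 'q')
  sorted[4] = QqQQrprrPp$PRRp  (last char: 'p')
  sorted[5] = QrprrPp$PRRpQqQ  (last char: 'Q')
  sorted[6] = RRpQqQQrprrPp$P  (last char: 'P')
  sorted[7] = RpQqQQrprrPp$PR  (last char: 'R')
  sorted[8] = p$PRRpQqQQrprrP  (last char: 'P')
  sorted[9] = pQqQQrprrPp$PRR  (last char: 'R')
  sorted[10] = prrPp$PRRpQqQQr  (last char: 'r')
  sorted[11] = qQQrprrPp$PRRpQ  (last char: 'Q')
  sorted[12] = rPp$PRRpQqQQrpr  (last char: 'r')
  sorted[13] = rprrPp$PRRpQqQQ  (last char: 'Q')
  sorted[14] = rrPp$PRRpQqQQrp  (last char: 'p')
Last column: p$rqpQPRPRrQrQp
Original string S is at sorted index 1

Answer: p$rqpQPRPRrQrQp
1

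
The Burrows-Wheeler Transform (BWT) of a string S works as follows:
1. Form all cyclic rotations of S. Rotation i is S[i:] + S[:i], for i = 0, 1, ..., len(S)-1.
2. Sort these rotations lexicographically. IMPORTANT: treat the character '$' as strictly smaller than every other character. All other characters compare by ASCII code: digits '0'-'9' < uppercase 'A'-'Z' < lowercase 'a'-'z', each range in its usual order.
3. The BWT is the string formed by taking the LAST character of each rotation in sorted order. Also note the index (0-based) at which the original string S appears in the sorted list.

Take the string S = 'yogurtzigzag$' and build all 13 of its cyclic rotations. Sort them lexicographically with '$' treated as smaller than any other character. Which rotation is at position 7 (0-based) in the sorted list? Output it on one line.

All 13 rotations (rotation i = S[i:]+S[:i]):
  rot[0] = yogurtzigzag$
  rot[1] = ogurtzigzag$y
  rot[2] = gurtzigzag$yo
  rot[3] = urtzigzag$yog
  rot[4] = rtzigzag$yogu
  rot[5] = tzigzag$yogur
  rot[6] = zigzag$yogurt
  rot[7] = igzag$yogurtz
  rot[8] = gzag$yogurtzi
  rot[9] = zag$yogurtzig
  rot[10] = ag$yogurtzigz
  rot[11] = g$yogurtzigza
  rot[12] = $yogurtzigzag
Sorted (with $ < everything):
  sorted[0] = $yogurtzigzag
  sorted[1] = ag$yogurtzigz
  sorted[2] = g$yogurtzigza
  sorted[3] = gurtzigzag$yo
  sorted[4] = gzag$yogurtzi
  sorted[5] = igzag$yogurtz
  sorted[6] = ogurtzigzag$y
  sorted[7] = rtzigzag$yogu
  sorted[8] = tzigzag$yogur
  sorted[9] = urtzigzag$yog
  sorted[10] = yogurtzigzag$
  sorted[11] = zag$yogurtzig
  sorted[12] = zigzag$yogurt
sorted[7] = rtzigzag$yogu

Answer: rtzigzag$yogu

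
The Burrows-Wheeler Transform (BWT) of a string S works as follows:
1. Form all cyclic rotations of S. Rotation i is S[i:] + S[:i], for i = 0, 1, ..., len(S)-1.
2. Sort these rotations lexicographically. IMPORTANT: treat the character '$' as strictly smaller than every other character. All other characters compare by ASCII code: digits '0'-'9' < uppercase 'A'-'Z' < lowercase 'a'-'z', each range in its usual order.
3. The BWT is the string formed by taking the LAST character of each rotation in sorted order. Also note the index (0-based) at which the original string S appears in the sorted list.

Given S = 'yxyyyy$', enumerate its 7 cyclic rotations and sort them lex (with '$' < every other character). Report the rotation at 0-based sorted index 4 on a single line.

Answer: yy$yxyy

Derivation:
All 7 rotations (rotation i = S[i:]+S[:i]):
  rot[0] = yxyyyy$
  rot[1] = xyyyy$y
  rot[2] = yyyy$yx
  rot[3] = yyy$yxy
  rot[4] = yy$yxyy
  rot[5] = y$yxyyy
  rot[6] = $yxyyyy
Sorted (with $ < everything):
  sorted[0] = $yxyyyy
  sorted[1] = xyyyy$y
  sorted[2] = y$yxyyy
  sorted[3] = yxyyyy$
  sorted[4] = yy$yxyy
  sorted[5] = yyy$yxy
  sorted[6] = yyyy$yx
sorted[4] = yy$yxyy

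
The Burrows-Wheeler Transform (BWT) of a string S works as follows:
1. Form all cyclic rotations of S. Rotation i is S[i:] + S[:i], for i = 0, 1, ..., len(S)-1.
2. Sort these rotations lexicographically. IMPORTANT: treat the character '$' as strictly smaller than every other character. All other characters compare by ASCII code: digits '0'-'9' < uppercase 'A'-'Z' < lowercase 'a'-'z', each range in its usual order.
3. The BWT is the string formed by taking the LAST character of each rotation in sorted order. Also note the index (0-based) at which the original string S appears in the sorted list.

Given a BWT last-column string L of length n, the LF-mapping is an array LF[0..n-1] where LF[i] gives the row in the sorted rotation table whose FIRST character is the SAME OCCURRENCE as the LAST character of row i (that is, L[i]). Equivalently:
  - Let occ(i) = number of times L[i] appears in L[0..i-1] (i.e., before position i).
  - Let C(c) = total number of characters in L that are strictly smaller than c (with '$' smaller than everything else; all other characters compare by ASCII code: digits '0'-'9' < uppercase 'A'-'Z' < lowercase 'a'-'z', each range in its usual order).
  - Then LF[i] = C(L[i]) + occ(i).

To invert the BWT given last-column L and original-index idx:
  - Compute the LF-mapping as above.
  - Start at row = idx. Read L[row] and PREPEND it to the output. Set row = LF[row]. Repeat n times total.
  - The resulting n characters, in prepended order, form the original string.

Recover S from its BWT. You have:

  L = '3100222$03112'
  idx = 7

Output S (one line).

LF mapping: 11 4 1 2 7 8 9 0 3 12 5 6 10
Walk LF starting at row 7, prepending L[row]:
  step 1: row=7, L[7]='$', prepend. Next row=LF[7]=0
  step 2: row=0, L[0]='3', prepend. Next row=LF[0]=11
  step 3: row=11, L[11]='1', prepend. Next row=LF[11]=6
  step 4: row=6, L[6]='2', prepend. Next row=LF[6]=9
  step 5: row=9, L[9]='3', prepend. Next row=LF[9]=12
  step 6: row=12, L[12]='2', prepend. Next row=LF[12]=10
  step 7: row=10, L[10]='1', prepend. Next row=LF[10]=5
  step 8: row=5, L[5]='2', prepend. Next row=LF[5]=8
  step 9: row=8, L[8]='0', prepend. Next row=LF[8]=3
  step 10: row=3, L[3]='0', prepend. Next row=LF[3]=2
  step 11: row=2, L[2]='0', prepend. Next row=LF[2]=1
  step 12: row=1, L[1]='1', prepend. Next row=LF[1]=4
  step 13: row=4, L[4]='2', prepend. Next row=LF[4]=7
Reversed output: 210002123213$

Answer: 210002123213$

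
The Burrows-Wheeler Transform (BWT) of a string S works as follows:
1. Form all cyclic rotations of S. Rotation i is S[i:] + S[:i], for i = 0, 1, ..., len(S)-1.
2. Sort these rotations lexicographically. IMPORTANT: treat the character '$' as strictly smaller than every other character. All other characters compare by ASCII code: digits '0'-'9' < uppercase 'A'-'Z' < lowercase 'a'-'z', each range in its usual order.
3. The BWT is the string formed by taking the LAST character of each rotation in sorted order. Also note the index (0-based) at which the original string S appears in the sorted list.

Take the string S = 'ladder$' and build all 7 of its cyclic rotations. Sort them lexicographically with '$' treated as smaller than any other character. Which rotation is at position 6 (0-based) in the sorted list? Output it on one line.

Answer: r$ladde

Derivation:
All 7 rotations (rotation i = S[i:]+S[:i]):
  rot[0] = ladder$
  rot[1] = adder$l
  rot[2] = dder$la
  rot[3] = der$lad
  rot[4] = er$ladd
  rot[5] = r$ladde
  rot[6] = $ladder
Sorted (with $ < everything):
  sorted[0] = $ladder
  sorted[1] = adder$l
  sorted[2] = dder$la
  sorted[3] = der$lad
  sorted[4] = er$ladd
  sorted[5] = ladder$
  sorted[6] = r$ladde
sorted[6] = r$ladde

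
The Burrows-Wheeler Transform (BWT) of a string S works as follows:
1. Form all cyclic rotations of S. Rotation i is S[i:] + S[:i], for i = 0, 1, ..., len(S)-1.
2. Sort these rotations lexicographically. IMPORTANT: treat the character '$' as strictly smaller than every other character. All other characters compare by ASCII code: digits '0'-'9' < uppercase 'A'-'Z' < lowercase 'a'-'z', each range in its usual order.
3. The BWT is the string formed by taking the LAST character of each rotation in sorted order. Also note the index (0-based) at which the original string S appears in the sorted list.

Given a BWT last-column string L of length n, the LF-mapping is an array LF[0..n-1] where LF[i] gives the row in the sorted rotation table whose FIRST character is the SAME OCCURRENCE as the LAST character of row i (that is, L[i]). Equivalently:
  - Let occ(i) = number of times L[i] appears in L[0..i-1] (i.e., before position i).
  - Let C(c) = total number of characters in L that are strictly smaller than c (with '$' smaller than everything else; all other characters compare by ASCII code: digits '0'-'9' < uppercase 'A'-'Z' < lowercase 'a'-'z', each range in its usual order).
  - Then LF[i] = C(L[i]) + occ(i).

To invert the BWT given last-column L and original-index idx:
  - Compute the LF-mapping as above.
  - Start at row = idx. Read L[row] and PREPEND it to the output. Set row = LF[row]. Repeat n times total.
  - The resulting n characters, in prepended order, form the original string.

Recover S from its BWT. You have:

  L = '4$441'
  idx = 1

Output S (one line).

Answer: 1444$

Derivation:
LF mapping: 2 0 3 4 1
Walk LF starting at row 1, prepending L[row]:
  step 1: row=1, L[1]='$', prepend. Next row=LF[1]=0
  step 2: row=0, L[0]='4', prepend. Next row=LF[0]=2
  step 3: row=2, L[2]='4', prepend. Next row=LF[2]=3
  step 4: row=3, L[3]='4', prepend. Next row=LF[3]=4
  step 5: row=4, L[4]='1', prepend. Next row=LF[4]=1
Reversed output: 1444$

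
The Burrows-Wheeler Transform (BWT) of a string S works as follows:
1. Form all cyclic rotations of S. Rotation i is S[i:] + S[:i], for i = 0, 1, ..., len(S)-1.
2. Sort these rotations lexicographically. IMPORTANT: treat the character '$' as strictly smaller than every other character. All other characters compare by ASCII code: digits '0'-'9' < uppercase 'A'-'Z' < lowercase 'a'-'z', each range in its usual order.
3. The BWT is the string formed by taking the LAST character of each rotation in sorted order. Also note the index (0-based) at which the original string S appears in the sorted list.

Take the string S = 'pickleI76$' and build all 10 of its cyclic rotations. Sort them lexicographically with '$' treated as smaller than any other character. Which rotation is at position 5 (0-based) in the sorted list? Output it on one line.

Answer: eI76$pickl

Derivation:
All 10 rotations (rotation i = S[i:]+S[:i]):
  rot[0] = pickleI76$
  rot[1] = ickleI76$p
  rot[2] = ckleI76$pi
  rot[3] = kleI76$pic
  rot[4] = leI76$pick
  rot[5] = eI76$pickl
  rot[6] = I76$pickle
  rot[7] = 76$pickleI
  rot[8] = 6$pickleI7
  rot[9] = $pickleI76
Sorted (with $ < everything):
  sorted[0] = $pickleI76
  sorted[1] = 6$pickleI7
  sorted[2] = 76$pickleI
  sorted[3] = I76$pickle
  sorted[4] = ckleI76$pi
  sorted[5] = eI76$pickl
  sorted[6] = ickleI76$p
  sorted[7] = kleI76$pic
  sorted[8] = leI76$pick
  sorted[9] = pickleI76$
sorted[5] = eI76$pickl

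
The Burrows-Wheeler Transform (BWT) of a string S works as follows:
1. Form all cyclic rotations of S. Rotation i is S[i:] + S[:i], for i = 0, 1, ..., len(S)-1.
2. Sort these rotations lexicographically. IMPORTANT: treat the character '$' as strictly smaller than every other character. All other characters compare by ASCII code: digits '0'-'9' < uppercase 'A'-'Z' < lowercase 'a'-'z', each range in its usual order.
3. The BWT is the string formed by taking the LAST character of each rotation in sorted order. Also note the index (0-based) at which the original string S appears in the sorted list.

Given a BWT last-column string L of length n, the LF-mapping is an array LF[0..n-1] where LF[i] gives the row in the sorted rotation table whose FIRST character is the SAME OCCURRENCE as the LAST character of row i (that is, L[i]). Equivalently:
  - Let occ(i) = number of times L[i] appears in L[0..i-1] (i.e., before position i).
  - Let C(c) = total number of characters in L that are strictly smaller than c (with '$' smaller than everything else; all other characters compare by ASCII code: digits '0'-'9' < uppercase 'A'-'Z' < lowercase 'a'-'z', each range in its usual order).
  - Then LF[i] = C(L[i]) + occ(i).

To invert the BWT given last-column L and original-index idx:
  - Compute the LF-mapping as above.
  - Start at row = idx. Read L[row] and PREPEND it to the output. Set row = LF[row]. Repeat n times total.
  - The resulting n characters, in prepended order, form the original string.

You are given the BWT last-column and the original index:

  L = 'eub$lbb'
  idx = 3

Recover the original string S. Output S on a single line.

LF mapping: 4 6 1 0 5 2 3
Walk LF starting at row 3, prepending L[row]:
  step 1: row=3, L[3]='$', prepend. Next row=LF[3]=0
  step 2: row=0, L[0]='e', prepend. Next row=LF[0]=4
  step 3: row=4, L[4]='l', prepend. Next row=LF[4]=5
  step 4: row=5, L[5]='b', prepend. Next row=LF[5]=2
  step 5: row=2, L[2]='b', prepend. Next row=LF[2]=1
  step 6: row=1, L[1]='u', prepend. Next row=LF[1]=6
  step 7: row=6, L[6]='b', prepend. Next row=LF[6]=3
Reversed output: bubble$

Answer: bubble$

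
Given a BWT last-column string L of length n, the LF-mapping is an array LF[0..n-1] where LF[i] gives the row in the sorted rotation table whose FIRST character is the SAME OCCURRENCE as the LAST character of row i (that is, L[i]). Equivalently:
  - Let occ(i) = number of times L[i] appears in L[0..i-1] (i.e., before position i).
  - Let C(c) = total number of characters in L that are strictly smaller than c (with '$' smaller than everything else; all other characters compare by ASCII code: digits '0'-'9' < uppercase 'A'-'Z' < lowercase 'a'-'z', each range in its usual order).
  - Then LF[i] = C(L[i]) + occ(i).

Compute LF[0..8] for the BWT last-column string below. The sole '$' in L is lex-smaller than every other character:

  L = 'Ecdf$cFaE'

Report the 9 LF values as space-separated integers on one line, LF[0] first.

Answer: 1 5 7 8 0 6 3 4 2

Derivation:
Char counts: '$':1, 'E':2, 'F':1, 'a':1, 'c':2, 'd':1, 'f':1
C (first-col start): C('$')=0, C('E')=1, C('F')=3, C('a')=4, C('c')=5, C('d')=7, C('f')=8
L[0]='E': occ=0, LF[0]=C('E')+0=1+0=1
L[1]='c': occ=0, LF[1]=C('c')+0=5+0=5
L[2]='d': occ=0, LF[2]=C('d')+0=7+0=7
L[3]='f': occ=0, LF[3]=C('f')+0=8+0=8
L[4]='$': occ=0, LF[4]=C('$')+0=0+0=0
L[5]='c': occ=1, LF[5]=C('c')+1=5+1=6
L[6]='F': occ=0, LF[6]=C('F')+0=3+0=3
L[7]='a': occ=0, LF[7]=C('a')+0=4+0=4
L[8]='E': occ=1, LF[8]=C('E')+1=1+1=2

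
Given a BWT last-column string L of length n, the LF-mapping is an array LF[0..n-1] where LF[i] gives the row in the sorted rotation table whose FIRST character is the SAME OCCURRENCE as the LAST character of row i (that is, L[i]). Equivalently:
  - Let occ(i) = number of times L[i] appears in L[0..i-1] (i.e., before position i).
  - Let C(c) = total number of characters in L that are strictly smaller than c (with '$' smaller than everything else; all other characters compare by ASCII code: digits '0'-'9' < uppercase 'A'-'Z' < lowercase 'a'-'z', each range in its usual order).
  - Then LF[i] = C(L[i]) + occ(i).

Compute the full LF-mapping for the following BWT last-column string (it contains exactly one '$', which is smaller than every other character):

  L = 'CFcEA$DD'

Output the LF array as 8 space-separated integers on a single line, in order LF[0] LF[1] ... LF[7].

Char counts: '$':1, 'A':1, 'C':1, 'D':2, 'E':1, 'F':1, 'c':1
C (first-col start): C('$')=0, C('A')=1, C('C')=2, C('D')=3, C('E')=5, C('F')=6, C('c')=7
L[0]='C': occ=0, LF[0]=C('C')+0=2+0=2
L[1]='F': occ=0, LF[1]=C('F')+0=6+0=6
L[2]='c': occ=0, LF[2]=C('c')+0=7+0=7
L[3]='E': occ=0, LF[3]=C('E')+0=5+0=5
L[4]='A': occ=0, LF[4]=C('A')+0=1+0=1
L[5]='$': occ=0, LF[5]=C('$')+0=0+0=0
L[6]='D': occ=0, LF[6]=C('D')+0=3+0=3
L[7]='D': occ=1, LF[7]=C('D')+1=3+1=4

Answer: 2 6 7 5 1 0 3 4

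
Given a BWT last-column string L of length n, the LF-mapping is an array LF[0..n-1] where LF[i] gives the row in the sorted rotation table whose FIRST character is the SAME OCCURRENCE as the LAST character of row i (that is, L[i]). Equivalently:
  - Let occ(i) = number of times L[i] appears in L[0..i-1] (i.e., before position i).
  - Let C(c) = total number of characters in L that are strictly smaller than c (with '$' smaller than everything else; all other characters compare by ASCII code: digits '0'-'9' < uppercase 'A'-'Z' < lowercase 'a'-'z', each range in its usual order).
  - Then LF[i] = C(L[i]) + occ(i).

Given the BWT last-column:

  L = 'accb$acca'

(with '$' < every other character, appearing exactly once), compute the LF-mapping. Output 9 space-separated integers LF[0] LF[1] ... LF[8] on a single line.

Answer: 1 5 6 4 0 2 7 8 3

Derivation:
Char counts: '$':1, 'a':3, 'b':1, 'c':4
C (first-col start): C('$')=0, C('a')=1, C('b')=4, C('c')=5
L[0]='a': occ=0, LF[0]=C('a')+0=1+0=1
L[1]='c': occ=0, LF[1]=C('c')+0=5+0=5
L[2]='c': occ=1, LF[2]=C('c')+1=5+1=6
L[3]='b': occ=0, LF[3]=C('b')+0=4+0=4
L[4]='$': occ=0, LF[4]=C('$')+0=0+0=0
L[5]='a': occ=1, LF[5]=C('a')+1=1+1=2
L[6]='c': occ=2, LF[6]=C('c')+2=5+2=7
L[7]='c': occ=3, LF[7]=C('c')+3=5+3=8
L[8]='a': occ=2, LF[8]=C('a')+2=1+2=3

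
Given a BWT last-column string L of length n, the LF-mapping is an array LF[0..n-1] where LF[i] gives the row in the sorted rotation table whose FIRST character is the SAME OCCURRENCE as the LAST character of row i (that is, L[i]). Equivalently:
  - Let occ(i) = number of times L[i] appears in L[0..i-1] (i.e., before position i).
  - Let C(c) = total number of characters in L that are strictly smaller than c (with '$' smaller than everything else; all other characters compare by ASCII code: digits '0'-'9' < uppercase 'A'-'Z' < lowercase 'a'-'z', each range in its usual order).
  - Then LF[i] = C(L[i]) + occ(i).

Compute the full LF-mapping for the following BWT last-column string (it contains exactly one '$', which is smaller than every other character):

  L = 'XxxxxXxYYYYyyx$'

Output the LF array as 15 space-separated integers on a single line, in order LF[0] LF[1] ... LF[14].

Answer: 1 7 8 9 10 2 11 3 4 5 6 13 14 12 0

Derivation:
Char counts: '$':1, 'X':2, 'Y':4, 'x':6, 'y':2
C (first-col start): C('$')=0, C('X')=1, C('Y')=3, C('x')=7, C('y')=13
L[0]='X': occ=0, LF[0]=C('X')+0=1+0=1
L[1]='x': occ=0, LF[1]=C('x')+0=7+0=7
L[2]='x': occ=1, LF[2]=C('x')+1=7+1=8
L[3]='x': occ=2, LF[3]=C('x')+2=7+2=9
L[4]='x': occ=3, LF[4]=C('x')+3=7+3=10
L[5]='X': occ=1, LF[5]=C('X')+1=1+1=2
L[6]='x': occ=4, LF[6]=C('x')+4=7+4=11
L[7]='Y': occ=0, LF[7]=C('Y')+0=3+0=3
L[8]='Y': occ=1, LF[8]=C('Y')+1=3+1=4
L[9]='Y': occ=2, LF[9]=C('Y')+2=3+2=5
L[10]='Y': occ=3, LF[10]=C('Y')+3=3+3=6
L[11]='y': occ=0, LF[11]=C('y')+0=13+0=13
L[12]='y': occ=1, LF[12]=C('y')+1=13+1=14
L[13]='x': occ=5, LF[13]=C('x')+5=7+5=12
L[14]='$': occ=0, LF[14]=C('$')+0=0+0=0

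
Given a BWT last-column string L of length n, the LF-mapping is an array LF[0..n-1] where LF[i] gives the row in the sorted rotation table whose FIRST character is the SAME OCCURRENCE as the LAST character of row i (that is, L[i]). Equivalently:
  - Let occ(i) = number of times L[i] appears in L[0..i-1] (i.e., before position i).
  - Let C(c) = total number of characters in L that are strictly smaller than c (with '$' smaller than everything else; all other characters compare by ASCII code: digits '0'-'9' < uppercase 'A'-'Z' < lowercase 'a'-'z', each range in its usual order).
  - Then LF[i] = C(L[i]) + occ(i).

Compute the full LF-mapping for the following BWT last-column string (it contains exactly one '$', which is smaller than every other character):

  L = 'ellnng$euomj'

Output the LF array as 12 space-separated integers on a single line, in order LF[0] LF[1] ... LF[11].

Char counts: '$':1, 'e':2, 'g':1, 'j':1, 'l':2, 'm':1, 'n':2, 'o':1, 'u':1
C (first-col start): C('$')=0, C('e')=1, C('g')=3, C('j')=4, C('l')=5, C('m')=7, C('n')=8, C('o')=10, C('u')=11
L[0]='e': occ=0, LF[0]=C('e')+0=1+0=1
L[1]='l': occ=0, LF[1]=C('l')+0=5+0=5
L[2]='l': occ=1, LF[2]=C('l')+1=5+1=6
L[3]='n': occ=0, LF[3]=C('n')+0=8+0=8
L[4]='n': occ=1, LF[4]=C('n')+1=8+1=9
L[5]='g': occ=0, LF[5]=C('g')+0=3+0=3
L[6]='$': occ=0, LF[6]=C('$')+0=0+0=0
L[7]='e': occ=1, LF[7]=C('e')+1=1+1=2
L[8]='u': occ=0, LF[8]=C('u')+0=11+0=11
L[9]='o': occ=0, LF[9]=C('o')+0=10+0=10
L[10]='m': occ=0, LF[10]=C('m')+0=7+0=7
L[11]='j': occ=0, LF[11]=C('j')+0=4+0=4

Answer: 1 5 6 8 9 3 0 2 11 10 7 4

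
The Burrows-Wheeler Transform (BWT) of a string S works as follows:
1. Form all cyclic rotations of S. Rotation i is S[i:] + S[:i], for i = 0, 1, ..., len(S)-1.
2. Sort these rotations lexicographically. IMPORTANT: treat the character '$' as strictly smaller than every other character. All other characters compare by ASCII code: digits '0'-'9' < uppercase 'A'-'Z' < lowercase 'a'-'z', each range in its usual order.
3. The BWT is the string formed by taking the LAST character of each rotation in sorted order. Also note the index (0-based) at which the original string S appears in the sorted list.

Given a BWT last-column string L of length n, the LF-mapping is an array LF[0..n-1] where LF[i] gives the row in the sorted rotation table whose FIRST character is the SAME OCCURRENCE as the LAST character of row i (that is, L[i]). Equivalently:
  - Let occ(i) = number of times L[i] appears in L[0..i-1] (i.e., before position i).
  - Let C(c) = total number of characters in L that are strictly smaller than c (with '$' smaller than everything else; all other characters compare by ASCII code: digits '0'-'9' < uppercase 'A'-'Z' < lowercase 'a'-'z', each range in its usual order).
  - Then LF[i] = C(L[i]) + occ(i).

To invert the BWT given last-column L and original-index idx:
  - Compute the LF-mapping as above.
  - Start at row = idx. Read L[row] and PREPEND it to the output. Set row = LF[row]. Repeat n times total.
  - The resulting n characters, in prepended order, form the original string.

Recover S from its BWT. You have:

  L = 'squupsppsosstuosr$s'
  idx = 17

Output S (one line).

LF mapping: 8 6 16 17 3 9 4 5 10 1 11 12 15 18 2 13 7 0 14
Walk LF starting at row 17, prepending L[row]:
  step 1: row=17, L[17]='$', prepend. Next row=LF[17]=0
  step 2: row=0, L[0]='s', prepend. Next row=LF[0]=8
  step 3: row=8, L[8]='s', prepend. Next row=LF[8]=10
  step 4: row=10, L[10]='s', prepend. Next row=LF[10]=11
  step 5: row=11, L[11]='s', prepend. Next row=LF[11]=12
  step 6: row=12, L[12]='t', prepend. Next row=LF[12]=15
  step 7: row=15, L[15]='s', prepend. Next row=LF[15]=13
  step 8: row=13, L[13]='u', prepend. Next row=LF[13]=18
  step 9: row=18, L[18]='s', prepend. Next row=LF[18]=14
  step 10: row=14, L[14]='o', prepend. Next row=LF[14]=2
  step 11: row=2, L[2]='u', prepend. Next row=LF[2]=16
  step 12: row=16, L[16]='r', prepend. Next row=LF[16]=7
  step 13: row=7, L[7]='p', prepend. Next row=LF[7]=5
  step 14: row=5, L[5]='s', prepend. Next row=LF[5]=9
  step 15: row=9, L[9]='o', prepend. Next row=LF[9]=1
  step 16: row=1, L[1]='q', prepend. Next row=LF[1]=6
  step 17: row=6, L[6]='p', prepend. Next row=LF[6]=4
  step 18: row=4, L[4]='p', prepend. Next row=LF[4]=3
  step 19: row=3, L[3]='u', prepend. Next row=LF[3]=17
Reversed output: uppqospruosustssss$

Answer: uppqospruosustssss$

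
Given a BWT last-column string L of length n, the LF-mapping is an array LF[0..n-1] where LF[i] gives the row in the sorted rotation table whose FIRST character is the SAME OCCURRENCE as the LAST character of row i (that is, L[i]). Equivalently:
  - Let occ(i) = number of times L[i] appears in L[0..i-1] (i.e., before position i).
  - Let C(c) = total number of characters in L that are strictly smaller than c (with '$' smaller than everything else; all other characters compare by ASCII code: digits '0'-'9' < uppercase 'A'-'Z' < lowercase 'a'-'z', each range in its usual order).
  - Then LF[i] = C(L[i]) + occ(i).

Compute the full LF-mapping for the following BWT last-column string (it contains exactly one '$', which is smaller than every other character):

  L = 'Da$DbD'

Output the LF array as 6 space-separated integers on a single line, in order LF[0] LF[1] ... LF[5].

Answer: 1 4 0 2 5 3

Derivation:
Char counts: '$':1, 'D':3, 'a':1, 'b':1
C (first-col start): C('$')=0, C('D')=1, C('a')=4, C('b')=5
L[0]='D': occ=0, LF[0]=C('D')+0=1+0=1
L[1]='a': occ=0, LF[1]=C('a')+0=4+0=4
L[2]='$': occ=0, LF[2]=C('$')+0=0+0=0
L[3]='D': occ=1, LF[3]=C('D')+1=1+1=2
L[4]='b': occ=0, LF[4]=C('b')+0=5+0=5
L[5]='D': occ=2, LF[5]=C('D')+2=1+2=3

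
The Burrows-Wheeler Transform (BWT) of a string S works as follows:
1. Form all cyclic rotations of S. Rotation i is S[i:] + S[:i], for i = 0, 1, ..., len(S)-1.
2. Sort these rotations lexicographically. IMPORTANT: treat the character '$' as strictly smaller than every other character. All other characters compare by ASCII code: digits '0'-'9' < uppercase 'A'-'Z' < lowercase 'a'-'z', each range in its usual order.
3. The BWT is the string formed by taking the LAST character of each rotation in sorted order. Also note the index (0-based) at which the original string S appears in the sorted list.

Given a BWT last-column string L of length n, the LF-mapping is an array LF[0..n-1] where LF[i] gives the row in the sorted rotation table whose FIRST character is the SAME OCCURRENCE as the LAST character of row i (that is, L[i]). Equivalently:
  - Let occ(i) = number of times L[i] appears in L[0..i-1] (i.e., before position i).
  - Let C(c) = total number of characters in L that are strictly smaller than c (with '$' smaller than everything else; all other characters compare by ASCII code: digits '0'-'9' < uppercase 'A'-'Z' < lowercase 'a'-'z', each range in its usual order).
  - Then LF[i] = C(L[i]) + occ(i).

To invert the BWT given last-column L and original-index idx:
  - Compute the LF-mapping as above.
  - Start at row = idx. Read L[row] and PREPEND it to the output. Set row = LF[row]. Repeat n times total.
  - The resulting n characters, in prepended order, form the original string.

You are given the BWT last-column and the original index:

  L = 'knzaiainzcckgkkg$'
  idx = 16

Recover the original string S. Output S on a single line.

LF mapping: 9 13 15 1 7 2 8 14 16 3 4 10 5 11 12 6 0
Walk LF starting at row 16, prepending L[row]:
  step 1: row=16, L[16]='$', prepend. Next row=LF[16]=0
  step 2: row=0, L[0]='k', prepend. Next row=LF[0]=9
  step 3: row=9, L[9]='c', prepend. Next row=LF[9]=3
  step 4: row=3, L[3]='a', prepend. Next row=LF[3]=1
  step 5: row=1, L[1]='n', prepend. Next row=LF[1]=13
  step 6: row=13, L[13]='k', prepend. Next row=LF[13]=11
  step 7: row=11, L[11]='k', prepend. Next row=LF[11]=10
  step 8: row=10, L[10]='c', prepend. Next row=LF[10]=4
  step 9: row=4, L[4]='i', prepend. Next row=LF[4]=7
  step 10: row=7, L[7]='n', prepend. Next row=LF[7]=14
  step 11: row=14, L[14]='k', prepend. Next row=LF[14]=12
  step 12: row=12, L[12]='g', prepend. Next row=LF[12]=5
  step 13: row=5, L[5]='a', prepend. Next row=LF[5]=2
  step 14: row=2, L[2]='z', prepend. Next row=LF[2]=15
  step 15: row=15, L[15]='g', prepend. Next row=LF[15]=6
  step 16: row=6, L[6]='i', prepend. Next row=LF[6]=8
  step 17: row=8, L[8]='z', prepend. Next row=LF[8]=16
Reversed output: zigzagknickknack$

Answer: zigzagknickknack$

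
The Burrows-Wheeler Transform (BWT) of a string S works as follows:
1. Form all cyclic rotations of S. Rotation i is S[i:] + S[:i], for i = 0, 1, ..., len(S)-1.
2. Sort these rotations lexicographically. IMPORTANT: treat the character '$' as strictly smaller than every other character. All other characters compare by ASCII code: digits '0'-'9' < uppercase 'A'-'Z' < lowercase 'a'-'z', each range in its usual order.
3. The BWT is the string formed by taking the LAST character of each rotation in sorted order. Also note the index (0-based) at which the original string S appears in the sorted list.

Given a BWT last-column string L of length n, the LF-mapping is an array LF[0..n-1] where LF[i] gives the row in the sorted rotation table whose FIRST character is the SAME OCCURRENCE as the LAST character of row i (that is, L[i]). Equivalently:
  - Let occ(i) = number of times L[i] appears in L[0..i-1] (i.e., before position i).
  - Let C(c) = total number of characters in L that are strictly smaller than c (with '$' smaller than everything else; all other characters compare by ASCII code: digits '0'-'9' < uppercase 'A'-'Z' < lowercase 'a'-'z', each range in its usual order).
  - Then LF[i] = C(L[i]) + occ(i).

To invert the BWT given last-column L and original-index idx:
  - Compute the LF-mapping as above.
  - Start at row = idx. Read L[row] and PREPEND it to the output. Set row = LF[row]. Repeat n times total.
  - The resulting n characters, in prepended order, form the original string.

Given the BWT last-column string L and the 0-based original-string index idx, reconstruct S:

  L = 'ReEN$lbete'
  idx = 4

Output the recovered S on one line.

LF mapping: 3 5 1 2 0 8 4 6 9 7
Walk LF starting at row 4, prepending L[row]:
  step 1: row=4, L[4]='$', prepend. Next row=LF[4]=0
  step 2: row=0, L[0]='R', prepend. Next row=LF[0]=3
  step 3: row=3, L[3]='N', prepend. Next row=LF[3]=2
  step 4: row=2, L[2]='E', prepend. Next row=LF[2]=1
  step 5: row=1, L[1]='e', prepend. Next row=LF[1]=5
  step 6: row=5, L[5]='l', prepend. Next row=LF[5]=8
  step 7: row=8, L[8]='t', prepend. Next row=LF[8]=9
  step 8: row=9, L[9]='e', prepend. Next row=LF[9]=7
  step 9: row=7, L[7]='e', prepend. Next row=LF[7]=6
  step 10: row=6, L[6]='b', prepend. Next row=LF[6]=4
Reversed output: beetleENR$

Answer: beetleENR$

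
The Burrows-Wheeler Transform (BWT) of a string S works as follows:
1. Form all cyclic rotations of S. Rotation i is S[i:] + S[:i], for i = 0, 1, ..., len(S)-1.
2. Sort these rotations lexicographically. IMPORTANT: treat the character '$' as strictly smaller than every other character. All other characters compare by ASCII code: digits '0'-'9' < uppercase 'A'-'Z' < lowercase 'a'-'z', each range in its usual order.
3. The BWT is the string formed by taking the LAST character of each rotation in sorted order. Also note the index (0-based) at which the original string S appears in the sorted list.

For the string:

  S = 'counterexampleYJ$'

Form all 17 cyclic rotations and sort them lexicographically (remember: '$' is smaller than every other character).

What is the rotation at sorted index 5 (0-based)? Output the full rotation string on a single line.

All 17 rotations (rotation i = S[i:]+S[:i]):
  rot[0] = counterexampleYJ$
  rot[1] = ounterexampleYJ$c
  rot[2] = unterexampleYJ$co
  rot[3] = nterexampleYJ$cou
  rot[4] = terexampleYJ$coun
  rot[5] = erexampleYJ$count
  rot[6] = rexampleYJ$counte
  rot[7] = exampleYJ$counter
  rot[8] = xampleYJ$countere
  rot[9] = ampleYJ$counterex
  rot[10] = mpleYJ$counterexa
  rot[11] = pleYJ$counterexam
  rot[12] = leYJ$counterexamp
  rot[13] = eYJ$counterexampl
  rot[14] = YJ$counterexample
  rot[15] = J$counterexampleY
  rot[16] = $counterexampleYJ
Sorted (with $ < everything):
  sorted[0] = $counterexampleYJ
  sorted[1] = J$counterexampleY
  sorted[2] = YJ$counterexample
  sorted[3] = ampleYJ$counterex
  sorted[4] = counterexampleYJ$
  sorted[5] = eYJ$counterexampl
  sorted[6] = erexampleYJ$count
  sorted[7] = exampleYJ$counter
  sorted[8] = leYJ$counterexamp
  sorted[9] = mpleYJ$counterexa
  sorted[10] = nterexampleYJ$cou
  sorted[11] = ounterexampleYJ$c
  sorted[12] = pleYJ$counterexam
  sorted[13] = rexampleYJ$counte
  sorted[14] = terexampleYJ$coun
  sorted[15] = unterexampleYJ$co
  sorted[16] = xampleYJ$countere
sorted[5] = eYJ$counterexampl

Answer: eYJ$counterexampl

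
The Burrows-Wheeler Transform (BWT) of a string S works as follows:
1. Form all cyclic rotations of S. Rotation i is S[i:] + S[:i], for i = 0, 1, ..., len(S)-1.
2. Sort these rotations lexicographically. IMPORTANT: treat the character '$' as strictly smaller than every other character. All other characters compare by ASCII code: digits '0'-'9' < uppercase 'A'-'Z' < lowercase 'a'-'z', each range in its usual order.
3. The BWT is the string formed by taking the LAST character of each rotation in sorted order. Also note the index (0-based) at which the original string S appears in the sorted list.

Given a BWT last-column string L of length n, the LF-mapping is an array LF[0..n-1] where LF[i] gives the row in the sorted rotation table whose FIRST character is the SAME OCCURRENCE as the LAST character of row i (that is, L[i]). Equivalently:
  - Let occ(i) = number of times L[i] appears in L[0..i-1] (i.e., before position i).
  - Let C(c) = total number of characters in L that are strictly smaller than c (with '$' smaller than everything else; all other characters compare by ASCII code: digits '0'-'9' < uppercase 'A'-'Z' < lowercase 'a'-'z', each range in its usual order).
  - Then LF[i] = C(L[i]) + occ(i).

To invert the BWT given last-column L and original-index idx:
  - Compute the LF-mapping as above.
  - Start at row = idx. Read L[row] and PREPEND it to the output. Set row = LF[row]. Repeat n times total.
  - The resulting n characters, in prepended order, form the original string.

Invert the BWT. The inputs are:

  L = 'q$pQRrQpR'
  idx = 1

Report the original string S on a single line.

Answer: QRRrpQpq$

Derivation:
LF mapping: 7 0 5 1 3 8 2 6 4
Walk LF starting at row 1, prepending L[row]:
  step 1: row=1, L[1]='$', prepend. Next row=LF[1]=0
  step 2: row=0, L[0]='q', prepend. Next row=LF[0]=7
  step 3: row=7, L[7]='p', prepend. Next row=LF[7]=6
  step 4: row=6, L[6]='Q', prepend. Next row=LF[6]=2
  step 5: row=2, L[2]='p', prepend. Next row=LF[2]=5
  step 6: row=5, L[5]='r', prepend. Next row=LF[5]=8
  step 7: row=8, L[8]='R', prepend. Next row=LF[8]=4
  step 8: row=4, L[4]='R', prepend. Next row=LF[4]=3
  step 9: row=3, L[3]='Q', prepend. Next row=LF[3]=1
Reversed output: QRRrpQpq$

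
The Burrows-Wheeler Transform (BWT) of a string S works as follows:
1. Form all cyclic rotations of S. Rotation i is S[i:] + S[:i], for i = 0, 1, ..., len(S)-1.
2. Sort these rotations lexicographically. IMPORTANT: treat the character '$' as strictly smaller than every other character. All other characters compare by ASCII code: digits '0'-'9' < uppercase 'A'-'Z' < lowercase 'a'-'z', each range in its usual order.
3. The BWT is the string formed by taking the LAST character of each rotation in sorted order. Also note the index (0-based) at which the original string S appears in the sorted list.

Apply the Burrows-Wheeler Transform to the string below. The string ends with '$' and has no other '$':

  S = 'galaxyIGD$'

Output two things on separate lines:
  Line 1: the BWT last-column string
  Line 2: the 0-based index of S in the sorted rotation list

All 10 rotations (rotation i = S[i:]+S[:i]):
  rot[0] = galaxyIGD$
  rot[1] = alaxyIGD$g
  rot[2] = laxyIGD$ga
  rot[3] = axyIGD$gal
  rot[4] = xyIGD$gala
  rot[5] = yIGD$galax
  rot[6] = IGD$galaxy
  rot[7] = GD$galaxyI
  rot[8] = D$galaxyIG
  rot[9] = $galaxyIGD
Sorted (with $ < everything):
  sorted[0] = $galaxyIGD  (last char: 'D')
  sorted[1] = D$galaxyIG  (last char: 'G')
  sorted[2] = GD$galaxyI  (last char: 'I')
  sorted[3] = IGD$galaxy  (last char: 'y')
  sorted[4] = alaxyIGD$g  (last char: 'g')
  sorted[5] = axyIGD$gal  (last char: 'l')
  sorted[6] = galaxyIGD$  (last char: '$')
  sorted[7] = laxyIGD$ga  (last char: 'a')
  sorted[8] = xyIGD$gala  (last char: 'a')
  sorted[9] = yIGD$galax  (last char: 'x')
Last column: DGIygl$aax
Original string S is at sorted index 6

Answer: DGIygl$aax
6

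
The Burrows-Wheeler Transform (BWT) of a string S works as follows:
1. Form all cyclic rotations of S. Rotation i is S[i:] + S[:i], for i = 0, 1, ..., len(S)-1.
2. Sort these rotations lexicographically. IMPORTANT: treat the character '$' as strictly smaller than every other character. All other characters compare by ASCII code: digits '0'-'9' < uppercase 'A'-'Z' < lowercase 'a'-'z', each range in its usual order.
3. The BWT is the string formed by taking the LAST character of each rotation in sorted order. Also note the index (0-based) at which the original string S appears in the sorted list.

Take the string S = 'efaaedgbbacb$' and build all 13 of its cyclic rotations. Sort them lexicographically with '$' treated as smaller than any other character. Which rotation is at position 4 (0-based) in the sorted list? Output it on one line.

Answer: b$efaaedgbbac

Derivation:
All 13 rotations (rotation i = S[i:]+S[:i]):
  rot[0] = efaaedgbbacb$
  rot[1] = faaedgbbacb$e
  rot[2] = aaedgbbacb$ef
  rot[3] = aedgbbacb$efa
  rot[4] = edgbbacb$efaa
  rot[5] = dgbbacb$efaae
  rot[6] = gbbacb$efaaed
  rot[7] = bbacb$efaaedg
  rot[8] = bacb$efaaedgb
  rot[9] = acb$efaaedgbb
  rot[10] = cb$efaaedgbba
  rot[11] = b$efaaedgbbac
  rot[12] = $efaaedgbbacb
Sorted (with $ < everything):
  sorted[0] = $efaaedgbbacb
  sorted[1] = aaedgbbacb$ef
  sorted[2] = acb$efaaedgbb
  sorted[3] = aedgbbacb$efa
  sorted[4] = b$efaaedgbbac
  sorted[5] = bacb$efaaedgb
  sorted[6] = bbacb$efaaedg
  sorted[7] = cb$efaaedgbba
  sorted[8] = dgbbacb$efaae
  sorted[9] = edgbbacb$efaa
  sorted[10] = efaaedgbbacb$
  sorted[11] = faaedgbbacb$e
  sorted[12] = gbbacb$efaaed
sorted[4] = b$efaaedgbbac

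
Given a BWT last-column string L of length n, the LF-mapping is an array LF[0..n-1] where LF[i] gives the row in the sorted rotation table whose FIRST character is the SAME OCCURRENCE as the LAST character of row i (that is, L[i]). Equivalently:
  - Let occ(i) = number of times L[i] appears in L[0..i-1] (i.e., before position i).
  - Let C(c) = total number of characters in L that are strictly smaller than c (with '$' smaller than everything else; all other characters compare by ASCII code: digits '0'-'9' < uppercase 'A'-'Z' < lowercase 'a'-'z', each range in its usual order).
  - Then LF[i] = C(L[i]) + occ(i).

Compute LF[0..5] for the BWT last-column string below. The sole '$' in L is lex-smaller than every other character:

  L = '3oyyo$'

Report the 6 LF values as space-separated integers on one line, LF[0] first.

Answer: 1 2 4 5 3 0

Derivation:
Char counts: '$':1, '3':1, 'o':2, 'y':2
C (first-col start): C('$')=0, C('3')=1, C('o')=2, C('y')=4
L[0]='3': occ=0, LF[0]=C('3')+0=1+0=1
L[1]='o': occ=0, LF[1]=C('o')+0=2+0=2
L[2]='y': occ=0, LF[2]=C('y')+0=4+0=4
L[3]='y': occ=1, LF[3]=C('y')+1=4+1=5
L[4]='o': occ=1, LF[4]=C('o')+1=2+1=3
L[5]='$': occ=0, LF[5]=C('$')+0=0+0=0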